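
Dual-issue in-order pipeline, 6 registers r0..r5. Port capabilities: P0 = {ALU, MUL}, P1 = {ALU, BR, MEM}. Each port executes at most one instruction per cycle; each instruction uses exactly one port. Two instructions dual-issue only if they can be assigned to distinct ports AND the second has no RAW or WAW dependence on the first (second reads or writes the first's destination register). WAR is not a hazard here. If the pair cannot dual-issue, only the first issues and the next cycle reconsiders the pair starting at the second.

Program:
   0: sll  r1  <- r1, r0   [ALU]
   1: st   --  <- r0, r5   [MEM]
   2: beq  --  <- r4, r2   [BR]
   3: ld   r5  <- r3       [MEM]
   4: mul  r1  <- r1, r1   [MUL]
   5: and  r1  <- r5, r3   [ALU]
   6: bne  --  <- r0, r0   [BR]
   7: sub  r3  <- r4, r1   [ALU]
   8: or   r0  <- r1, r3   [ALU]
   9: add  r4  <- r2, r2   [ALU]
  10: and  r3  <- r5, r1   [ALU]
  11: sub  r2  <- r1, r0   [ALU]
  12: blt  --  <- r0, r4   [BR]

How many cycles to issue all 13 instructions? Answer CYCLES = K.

CYCLES = 8

t=0 i0&i1:sll;st ; pair
t=1 i2:beq ; no-port BR/MEM
t=2 i3&i4:ld;mul ; pair
t=3 i5&i6:and;bne ; pair
t=4 i7:sub ; RAW r3
t=5 i8&i9:or;add ; pair
t=6 i10&i11:and;sub ; pair
t=7 i12:blt ; tail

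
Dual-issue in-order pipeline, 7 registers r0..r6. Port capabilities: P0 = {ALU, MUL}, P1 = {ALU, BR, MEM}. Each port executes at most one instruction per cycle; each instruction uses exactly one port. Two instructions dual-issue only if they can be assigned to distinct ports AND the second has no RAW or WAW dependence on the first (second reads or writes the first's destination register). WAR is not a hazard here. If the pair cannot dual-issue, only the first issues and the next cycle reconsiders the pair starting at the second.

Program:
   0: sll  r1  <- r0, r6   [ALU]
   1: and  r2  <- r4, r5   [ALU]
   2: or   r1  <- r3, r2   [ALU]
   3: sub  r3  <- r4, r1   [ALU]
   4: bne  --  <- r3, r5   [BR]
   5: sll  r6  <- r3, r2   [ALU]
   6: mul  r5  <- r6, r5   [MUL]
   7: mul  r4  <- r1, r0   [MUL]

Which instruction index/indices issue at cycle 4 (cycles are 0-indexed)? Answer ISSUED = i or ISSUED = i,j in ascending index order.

  cy0 -> i0&i1 (sll;and) 2-wide
  cy1 -> i2 (or) RAW r1
  cy2 -> i3 (sub) RAW r3
  cy3 -> i4&i5 (bne;sll) 2-wide
  cy4 -> i6 (mul) no-port MUL/MUL
  cy5 -> i7 (mul) tail

ISSUED = 6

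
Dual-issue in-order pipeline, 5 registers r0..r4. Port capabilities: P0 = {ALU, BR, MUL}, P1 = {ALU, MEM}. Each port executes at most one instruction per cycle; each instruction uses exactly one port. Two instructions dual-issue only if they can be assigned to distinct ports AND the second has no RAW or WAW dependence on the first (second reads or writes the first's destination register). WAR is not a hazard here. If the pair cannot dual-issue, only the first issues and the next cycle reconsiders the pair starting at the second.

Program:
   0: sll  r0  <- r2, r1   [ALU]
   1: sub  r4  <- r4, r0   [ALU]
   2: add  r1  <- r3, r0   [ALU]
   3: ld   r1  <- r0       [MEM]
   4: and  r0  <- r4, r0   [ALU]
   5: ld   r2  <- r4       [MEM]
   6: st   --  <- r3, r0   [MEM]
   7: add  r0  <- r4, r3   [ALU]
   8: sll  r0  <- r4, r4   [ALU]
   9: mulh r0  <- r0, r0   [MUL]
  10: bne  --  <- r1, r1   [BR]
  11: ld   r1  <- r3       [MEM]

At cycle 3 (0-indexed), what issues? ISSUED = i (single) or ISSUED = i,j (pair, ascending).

#0 head=0: sll.ALU i0 RAW r0
#1 head=1: sub.ALU add.ALU i1+i2 2-wide
#2 head=3: ld.MEM and.ALU i3+i4 2-wide
#3 head=5: ld.MEM i5 no-port MEM/MEM
#4 head=6: st.MEM add.ALU i6+i7 2-wide
#5 head=8: sll.ALU i8 RAW+WAW r0
#6 head=9: mulh.MUL i9 no-port MUL/BR
#7 head=10: bne.BR ld.MEM i10+i11 2-wide

ISSUED = 5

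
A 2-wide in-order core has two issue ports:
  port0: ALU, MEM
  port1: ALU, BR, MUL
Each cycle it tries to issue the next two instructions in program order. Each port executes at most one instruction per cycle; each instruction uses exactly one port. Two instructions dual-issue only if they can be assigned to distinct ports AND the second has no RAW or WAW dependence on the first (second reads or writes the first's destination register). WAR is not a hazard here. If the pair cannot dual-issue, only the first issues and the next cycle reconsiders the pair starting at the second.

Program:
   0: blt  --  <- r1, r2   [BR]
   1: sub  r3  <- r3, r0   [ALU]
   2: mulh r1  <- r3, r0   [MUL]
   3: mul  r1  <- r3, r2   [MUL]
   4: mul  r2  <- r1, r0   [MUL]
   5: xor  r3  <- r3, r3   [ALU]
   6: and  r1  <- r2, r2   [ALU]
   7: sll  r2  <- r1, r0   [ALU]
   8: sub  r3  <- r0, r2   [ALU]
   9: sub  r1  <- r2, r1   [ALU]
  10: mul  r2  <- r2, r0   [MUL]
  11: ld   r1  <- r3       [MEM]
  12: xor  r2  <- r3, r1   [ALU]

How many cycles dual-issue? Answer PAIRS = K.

PAIRS = 4

  cy0 -> i0+i1 (blt.BR;sub.ALU) dual
  cy1 -> i2 (mulh.MUL) no-port MUL/MUL
  cy2 -> i3 (mul.MUL) no-port MUL/MUL
  cy3 -> i4+i5 (mul.MUL;xor.ALU) dual
  cy4 -> i6 (and.ALU) RAW r1
  cy5 -> i7 (sll.ALU) RAW r2
  cy6 -> i8+i9 (sub.ALU;sub.ALU) dual
  cy7 -> i10+i11 (mul.MUL;ld.MEM) dual
  cy8 -> i12 (xor.ALU) tail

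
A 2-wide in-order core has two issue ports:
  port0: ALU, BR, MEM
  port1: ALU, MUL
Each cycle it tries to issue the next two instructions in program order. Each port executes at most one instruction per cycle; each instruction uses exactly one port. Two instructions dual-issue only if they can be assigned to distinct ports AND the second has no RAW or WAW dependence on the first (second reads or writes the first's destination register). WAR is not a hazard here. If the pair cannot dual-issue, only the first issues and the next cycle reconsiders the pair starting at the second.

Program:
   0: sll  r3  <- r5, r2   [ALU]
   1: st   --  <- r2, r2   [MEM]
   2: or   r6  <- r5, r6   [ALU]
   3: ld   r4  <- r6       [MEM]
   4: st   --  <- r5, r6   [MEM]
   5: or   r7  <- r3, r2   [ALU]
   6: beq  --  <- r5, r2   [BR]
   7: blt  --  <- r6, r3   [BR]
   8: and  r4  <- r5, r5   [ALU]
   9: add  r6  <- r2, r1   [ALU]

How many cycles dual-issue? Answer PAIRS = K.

PAIRS = 3

0. sll.ALU/st.MEM @i0,i1  | pair
1. or.ALU @i2  | RAW r6
2. ld.MEM @i3  | no-port MEM/MEM
3. st.MEM/or.ALU @i4,i5  | pair
4. beq.BR @i6  | no-port BR/BR
5. blt.BR/and.ALU @i7,i8  | pair
6. add.ALU @i9  | tail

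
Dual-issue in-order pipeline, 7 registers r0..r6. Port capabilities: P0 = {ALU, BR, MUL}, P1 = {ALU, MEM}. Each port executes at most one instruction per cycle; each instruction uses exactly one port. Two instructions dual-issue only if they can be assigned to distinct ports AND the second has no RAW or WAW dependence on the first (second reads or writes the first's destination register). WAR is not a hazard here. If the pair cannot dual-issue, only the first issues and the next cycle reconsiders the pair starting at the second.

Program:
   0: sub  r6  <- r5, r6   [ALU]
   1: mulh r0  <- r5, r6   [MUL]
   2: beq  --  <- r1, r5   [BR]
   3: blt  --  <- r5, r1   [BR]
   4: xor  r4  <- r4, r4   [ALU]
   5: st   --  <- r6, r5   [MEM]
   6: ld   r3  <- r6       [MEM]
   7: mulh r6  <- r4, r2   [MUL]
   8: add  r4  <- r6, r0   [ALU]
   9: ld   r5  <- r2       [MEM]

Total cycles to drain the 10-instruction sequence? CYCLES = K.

CYCLES = 7

#0 head=0: sub i0 RAW r6
#1 head=1: mulh i1 no-port MUL/BR
#2 head=2: beq i2 no-port BR/BR
#3 head=3: blt xor i3,i4 dual
#4 head=5: st i5 no-port MEM/MEM
#5 head=6: ld mulh i6,i7 dual
#6 head=8: add ld i8,i9 dual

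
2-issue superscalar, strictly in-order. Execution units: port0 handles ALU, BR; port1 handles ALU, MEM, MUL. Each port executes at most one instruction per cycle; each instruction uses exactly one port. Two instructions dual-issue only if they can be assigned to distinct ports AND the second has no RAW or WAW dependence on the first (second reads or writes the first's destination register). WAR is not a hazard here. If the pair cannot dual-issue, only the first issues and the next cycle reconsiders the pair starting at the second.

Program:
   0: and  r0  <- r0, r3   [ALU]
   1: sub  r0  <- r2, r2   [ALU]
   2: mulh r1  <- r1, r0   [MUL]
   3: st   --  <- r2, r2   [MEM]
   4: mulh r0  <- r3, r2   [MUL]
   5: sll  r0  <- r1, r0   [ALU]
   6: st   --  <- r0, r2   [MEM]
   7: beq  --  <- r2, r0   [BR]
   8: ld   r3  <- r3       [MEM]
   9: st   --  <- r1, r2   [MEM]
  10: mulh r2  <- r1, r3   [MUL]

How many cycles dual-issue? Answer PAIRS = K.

PAIRS = 1

  cy0 -> i0 (and.ALU) WAW r0
  cy1 -> i1 (sub.ALU) RAW r0
  cy2 -> i2 (mulh.MUL) no-port MUL/MEM
  cy3 -> i3 (st.MEM) no-port MEM/MUL
  cy4 -> i4 (mulh.MUL) RAW+WAW r0
  cy5 -> i5 (sll.ALU) RAW r0
  cy6 -> i6,i7 (st.MEM beq.BR) 2-wide
  cy7 -> i8 (ld.MEM) no-port MEM/MEM
  cy8 -> i9 (st.MEM) no-port MEM/MUL
  cy9 -> i10 (mulh.MUL) tail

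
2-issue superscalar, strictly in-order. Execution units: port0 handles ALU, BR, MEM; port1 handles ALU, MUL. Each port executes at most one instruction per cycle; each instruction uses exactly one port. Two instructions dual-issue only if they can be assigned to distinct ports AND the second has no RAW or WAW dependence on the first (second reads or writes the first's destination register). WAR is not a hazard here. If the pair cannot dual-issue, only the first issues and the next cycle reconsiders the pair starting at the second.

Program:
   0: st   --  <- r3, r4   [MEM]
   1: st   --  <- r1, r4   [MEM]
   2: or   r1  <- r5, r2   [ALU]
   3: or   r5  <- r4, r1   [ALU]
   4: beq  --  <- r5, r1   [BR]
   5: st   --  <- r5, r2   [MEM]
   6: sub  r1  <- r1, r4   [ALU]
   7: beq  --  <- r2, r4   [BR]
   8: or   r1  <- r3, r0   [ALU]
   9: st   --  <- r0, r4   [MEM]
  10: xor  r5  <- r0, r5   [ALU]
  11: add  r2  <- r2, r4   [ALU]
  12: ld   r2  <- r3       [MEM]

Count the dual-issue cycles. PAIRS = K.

t=0 i0:st.MEM ; no-port MEM/MEM
t=1 i1&i2:st.MEM;or.ALU ; pair
t=2 i3:or.ALU ; RAW r5
t=3 i4:beq.BR ; no-port BR/MEM
t=4 i5&i6:st.MEM;sub.ALU ; pair
t=5 i7&i8:beq.BR;or.ALU ; pair
t=6 i9&i10:st.MEM;xor.ALU ; pair
t=7 i11:add.ALU ; WAW r2
t=8 i12:ld.MEM ; tail

PAIRS = 4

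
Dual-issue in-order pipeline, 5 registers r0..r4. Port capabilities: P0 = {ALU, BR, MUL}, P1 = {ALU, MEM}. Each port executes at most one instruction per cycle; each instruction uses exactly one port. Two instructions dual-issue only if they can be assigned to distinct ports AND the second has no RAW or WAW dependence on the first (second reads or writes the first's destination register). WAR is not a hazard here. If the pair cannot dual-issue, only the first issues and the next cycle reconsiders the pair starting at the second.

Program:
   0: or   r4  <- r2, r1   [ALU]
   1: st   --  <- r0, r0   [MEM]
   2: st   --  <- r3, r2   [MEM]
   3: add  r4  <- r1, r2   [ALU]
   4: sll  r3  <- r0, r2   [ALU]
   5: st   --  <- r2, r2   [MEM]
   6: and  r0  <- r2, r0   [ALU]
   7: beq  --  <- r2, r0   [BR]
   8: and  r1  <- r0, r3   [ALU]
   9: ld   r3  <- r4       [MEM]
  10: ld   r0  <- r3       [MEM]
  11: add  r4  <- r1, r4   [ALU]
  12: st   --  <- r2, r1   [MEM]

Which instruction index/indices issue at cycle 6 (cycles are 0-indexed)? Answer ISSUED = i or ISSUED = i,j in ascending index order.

c0: i0,i1 or;st  2-wide
c1: i2,i3 st;add  2-wide
c2: i4,i5 sll;st  2-wide
c3: i6 and  RAW r0
c4: i7,i8 beq;and  2-wide
c5: i9 ld  no-port MEM/MEM
c6: i10,i11 ld;add  2-wide
c7: i12 st  tail

ISSUED = 10,11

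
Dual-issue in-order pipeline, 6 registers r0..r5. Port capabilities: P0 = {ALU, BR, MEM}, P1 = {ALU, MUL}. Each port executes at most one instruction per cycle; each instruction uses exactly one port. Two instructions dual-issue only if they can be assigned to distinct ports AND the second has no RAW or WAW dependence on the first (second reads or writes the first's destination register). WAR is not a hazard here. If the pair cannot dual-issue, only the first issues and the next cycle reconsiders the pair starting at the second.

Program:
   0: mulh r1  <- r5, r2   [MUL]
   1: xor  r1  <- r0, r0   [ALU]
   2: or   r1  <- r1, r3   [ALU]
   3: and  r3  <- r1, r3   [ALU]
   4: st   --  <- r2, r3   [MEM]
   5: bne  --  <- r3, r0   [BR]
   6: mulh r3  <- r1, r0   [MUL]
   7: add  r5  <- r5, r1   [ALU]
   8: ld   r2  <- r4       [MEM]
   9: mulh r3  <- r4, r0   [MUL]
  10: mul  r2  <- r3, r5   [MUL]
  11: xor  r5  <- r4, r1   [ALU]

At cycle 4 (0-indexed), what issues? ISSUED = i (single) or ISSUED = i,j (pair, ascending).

[0] i0  mulh.MUL  -- WAW r1
[1] i1  xor.ALU  -- RAW+WAW r1
[2] i2  or.ALU  -- RAW r1
[3] i3  and.ALU  -- RAW r3
[4] i4  st.MEM  -- no-port MEM/BR
[5] i5&i6  bne.BR/mulh.MUL  -- dual
[6] i7&i8  add.ALU/ld.MEM  -- dual
[7] i9  mulh.MUL  -- no-port MUL/MUL
[8] i10&i11  mul.MUL/xor.ALU  -- dual

ISSUED = 4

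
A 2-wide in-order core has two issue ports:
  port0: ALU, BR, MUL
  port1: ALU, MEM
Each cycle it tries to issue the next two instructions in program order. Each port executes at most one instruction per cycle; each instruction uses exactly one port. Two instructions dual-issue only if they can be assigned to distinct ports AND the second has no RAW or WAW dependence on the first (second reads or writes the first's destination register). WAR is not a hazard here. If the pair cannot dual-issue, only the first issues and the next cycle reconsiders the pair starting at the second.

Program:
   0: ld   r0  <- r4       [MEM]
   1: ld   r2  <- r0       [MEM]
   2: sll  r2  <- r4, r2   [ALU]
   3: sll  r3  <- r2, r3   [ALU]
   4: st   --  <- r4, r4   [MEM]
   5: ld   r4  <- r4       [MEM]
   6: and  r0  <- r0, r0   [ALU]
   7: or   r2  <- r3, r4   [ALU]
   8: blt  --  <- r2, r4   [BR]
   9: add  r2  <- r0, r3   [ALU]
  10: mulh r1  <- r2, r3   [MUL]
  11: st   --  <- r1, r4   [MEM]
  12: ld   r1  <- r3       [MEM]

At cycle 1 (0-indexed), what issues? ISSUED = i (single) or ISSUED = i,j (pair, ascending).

ISSUED = 1

[0] i0  ld.MEM  -- no-port MEM/MEM
[1] i1  ld.MEM  -- RAW+WAW r2
[2] i2  sll.ALU  -- RAW r2
[3] i3&i4  sll.ALU/st.MEM  -- 2-wide
[4] i5&i6  ld.MEM/and.ALU  -- 2-wide
[5] i7  or.ALU  -- RAW r2
[6] i8&i9  blt.BR/add.ALU  -- 2-wide
[7] i10  mulh.MUL  -- RAW r1
[8] i11  st.MEM  -- no-port MEM/MEM
[9] i12  ld.MEM  -- tail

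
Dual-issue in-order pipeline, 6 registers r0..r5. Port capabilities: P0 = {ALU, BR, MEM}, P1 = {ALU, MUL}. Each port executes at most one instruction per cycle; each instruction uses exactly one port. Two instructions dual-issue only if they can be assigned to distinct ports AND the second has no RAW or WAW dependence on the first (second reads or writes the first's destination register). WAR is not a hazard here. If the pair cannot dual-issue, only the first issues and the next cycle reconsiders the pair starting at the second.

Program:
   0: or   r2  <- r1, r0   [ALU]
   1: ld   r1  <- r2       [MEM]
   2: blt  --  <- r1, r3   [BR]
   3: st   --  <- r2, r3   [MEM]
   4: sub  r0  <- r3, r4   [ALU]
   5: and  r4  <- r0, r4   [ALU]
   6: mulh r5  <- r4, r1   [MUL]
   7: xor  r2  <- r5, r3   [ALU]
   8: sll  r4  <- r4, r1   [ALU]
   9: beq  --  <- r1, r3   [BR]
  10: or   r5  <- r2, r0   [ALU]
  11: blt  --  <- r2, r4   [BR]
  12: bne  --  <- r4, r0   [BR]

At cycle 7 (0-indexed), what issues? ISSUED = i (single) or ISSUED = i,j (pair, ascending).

ISSUED = 9,10

0. or @i0  | RAW r2
1. ld @i1  | no-port MEM/BR
2. blt @i2  | no-port BR/MEM
3. st+sub @i3,i4  | pair
4. and @i5  | RAW r4
5. mulh @i6  | RAW r5
6. xor+sll @i7,i8  | pair
7. beq+or @i9,i10  | pair
8. blt @i11  | no-port BR/BR
9. bne @i12  | tail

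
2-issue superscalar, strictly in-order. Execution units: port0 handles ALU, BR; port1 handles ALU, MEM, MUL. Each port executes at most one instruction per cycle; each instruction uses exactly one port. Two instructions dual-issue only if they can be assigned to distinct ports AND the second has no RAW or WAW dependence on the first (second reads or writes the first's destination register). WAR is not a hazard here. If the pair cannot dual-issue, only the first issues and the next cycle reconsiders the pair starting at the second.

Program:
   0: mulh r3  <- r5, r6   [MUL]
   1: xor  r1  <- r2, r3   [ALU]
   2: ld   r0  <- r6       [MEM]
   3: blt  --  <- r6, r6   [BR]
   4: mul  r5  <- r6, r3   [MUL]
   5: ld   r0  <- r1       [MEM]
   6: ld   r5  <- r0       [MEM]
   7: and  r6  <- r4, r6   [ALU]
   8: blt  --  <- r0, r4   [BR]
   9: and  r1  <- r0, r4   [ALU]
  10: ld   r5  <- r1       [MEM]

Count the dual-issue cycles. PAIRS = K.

PAIRS = 4

0. mulh @i0  | RAW r3
1. xor/ld @i1,i2  | dual
2. blt/mul @i3,i4  | dual
3. ld @i5  | no-port MEM/MEM
4. ld/and @i6,i7  | dual
5. blt/and @i8,i9  | dual
6. ld @i10  | tail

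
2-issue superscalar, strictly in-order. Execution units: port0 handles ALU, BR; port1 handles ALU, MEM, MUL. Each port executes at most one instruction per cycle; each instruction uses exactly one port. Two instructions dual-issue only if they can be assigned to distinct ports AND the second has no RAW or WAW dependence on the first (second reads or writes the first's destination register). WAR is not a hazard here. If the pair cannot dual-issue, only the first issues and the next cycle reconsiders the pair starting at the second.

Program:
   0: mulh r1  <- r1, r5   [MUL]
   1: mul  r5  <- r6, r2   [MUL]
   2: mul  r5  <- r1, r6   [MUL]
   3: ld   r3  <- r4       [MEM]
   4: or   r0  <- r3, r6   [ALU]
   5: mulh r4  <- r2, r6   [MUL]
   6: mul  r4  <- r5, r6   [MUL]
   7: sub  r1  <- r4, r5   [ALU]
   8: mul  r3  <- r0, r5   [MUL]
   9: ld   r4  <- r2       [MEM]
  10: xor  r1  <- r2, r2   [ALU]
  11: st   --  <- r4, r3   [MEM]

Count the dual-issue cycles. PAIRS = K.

#0 head=0: mulh.MUL i0 no-port MUL/MUL
#1 head=1: mul.MUL i1 no-port MUL/MUL
#2 head=2: mul.MUL i2 no-port MUL/MEM
#3 head=3: ld.MEM i3 RAW r3
#4 head=4: or.ALU mulh.MUL i4+i5 2-wide
#5 head=6: mul.MUL i6 RAW r4
#6 head=7: sub.ALU mul.MUL i7+i8 2-wide
#7 head=9: ld.MEM xor.ALU i9+i10 2-wide
#8 head=11: st.MEM i11 tail

PAIRS = 3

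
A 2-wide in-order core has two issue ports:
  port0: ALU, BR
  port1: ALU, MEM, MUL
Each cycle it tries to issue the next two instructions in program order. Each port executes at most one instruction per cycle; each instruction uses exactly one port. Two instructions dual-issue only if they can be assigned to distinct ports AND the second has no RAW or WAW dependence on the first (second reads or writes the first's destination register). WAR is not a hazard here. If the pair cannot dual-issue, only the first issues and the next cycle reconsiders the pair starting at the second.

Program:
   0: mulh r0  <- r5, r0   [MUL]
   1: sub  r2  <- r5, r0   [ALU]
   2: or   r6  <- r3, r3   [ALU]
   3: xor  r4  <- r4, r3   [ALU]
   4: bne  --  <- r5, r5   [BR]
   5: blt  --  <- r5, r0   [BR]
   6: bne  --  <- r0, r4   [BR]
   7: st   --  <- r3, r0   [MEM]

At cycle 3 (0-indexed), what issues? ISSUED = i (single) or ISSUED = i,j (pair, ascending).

ISSUED = 5

  cy0 -> i0 (mulh.MUL) RAW r0
  cy1 -> i1&i2 (sub.ALU;or.ALU) dual
  cy2 -> i3&i4 (xor.ALU;bne.BR) dual
  cy3 -> i5 (blt.BR) no-port BR/BR
  cy4 -> i6&i7 (bne.BR;st.MEM) dual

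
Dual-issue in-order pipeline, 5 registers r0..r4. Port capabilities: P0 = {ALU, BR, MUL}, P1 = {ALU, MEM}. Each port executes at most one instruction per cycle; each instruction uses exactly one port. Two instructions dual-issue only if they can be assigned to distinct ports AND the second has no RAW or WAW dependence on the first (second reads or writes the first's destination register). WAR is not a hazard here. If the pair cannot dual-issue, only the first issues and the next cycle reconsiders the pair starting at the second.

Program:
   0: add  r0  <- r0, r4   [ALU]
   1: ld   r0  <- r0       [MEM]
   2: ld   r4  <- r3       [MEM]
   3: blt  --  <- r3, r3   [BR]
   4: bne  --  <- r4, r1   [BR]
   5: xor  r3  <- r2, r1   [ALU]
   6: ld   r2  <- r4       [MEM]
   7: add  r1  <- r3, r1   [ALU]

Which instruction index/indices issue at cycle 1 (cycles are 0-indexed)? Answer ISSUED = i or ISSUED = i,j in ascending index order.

c0: i0 add  RAW+WAW r0
c1: i1 ld  no-port MEM/MEM
c2: i2+i3 ld+blt  pair
c3: i4+i5 bne+xor  pair
c4: i6+i7 ld+add  pair

ISSUED = 1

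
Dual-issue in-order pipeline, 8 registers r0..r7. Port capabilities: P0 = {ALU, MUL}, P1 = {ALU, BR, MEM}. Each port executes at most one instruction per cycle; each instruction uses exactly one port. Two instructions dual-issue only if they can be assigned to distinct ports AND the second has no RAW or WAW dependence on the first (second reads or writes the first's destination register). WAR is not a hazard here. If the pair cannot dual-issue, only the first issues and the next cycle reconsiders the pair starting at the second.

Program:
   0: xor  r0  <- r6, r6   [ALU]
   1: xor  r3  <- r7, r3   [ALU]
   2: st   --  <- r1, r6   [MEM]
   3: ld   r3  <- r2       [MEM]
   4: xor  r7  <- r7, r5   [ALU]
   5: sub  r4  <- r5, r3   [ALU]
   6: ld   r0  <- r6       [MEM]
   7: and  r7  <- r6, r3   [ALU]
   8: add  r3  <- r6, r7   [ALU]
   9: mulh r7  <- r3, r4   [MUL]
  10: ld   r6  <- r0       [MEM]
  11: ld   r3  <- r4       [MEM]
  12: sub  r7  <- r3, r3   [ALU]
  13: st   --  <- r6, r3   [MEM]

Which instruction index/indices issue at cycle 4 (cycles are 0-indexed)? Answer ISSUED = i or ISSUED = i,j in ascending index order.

ISSUED = 7

  cy0 -> i0&i1 (xor xor) pair
  cy1 -> i2 (st) no-port MEM/MEM
  cy2 -> i3&i4 (ld xor) pair
  cy3 -> i5&i6 (sub ld) pair
  cy4 -> i7 (and) RAW r7
  cy5 -> i8 (add) RAW r3
  cy6 -> i9&i10 (mulh ld) pair
  cy7 -> i11 (ld) RAW r3
  cy8 -> i12&i13 (sub st) pair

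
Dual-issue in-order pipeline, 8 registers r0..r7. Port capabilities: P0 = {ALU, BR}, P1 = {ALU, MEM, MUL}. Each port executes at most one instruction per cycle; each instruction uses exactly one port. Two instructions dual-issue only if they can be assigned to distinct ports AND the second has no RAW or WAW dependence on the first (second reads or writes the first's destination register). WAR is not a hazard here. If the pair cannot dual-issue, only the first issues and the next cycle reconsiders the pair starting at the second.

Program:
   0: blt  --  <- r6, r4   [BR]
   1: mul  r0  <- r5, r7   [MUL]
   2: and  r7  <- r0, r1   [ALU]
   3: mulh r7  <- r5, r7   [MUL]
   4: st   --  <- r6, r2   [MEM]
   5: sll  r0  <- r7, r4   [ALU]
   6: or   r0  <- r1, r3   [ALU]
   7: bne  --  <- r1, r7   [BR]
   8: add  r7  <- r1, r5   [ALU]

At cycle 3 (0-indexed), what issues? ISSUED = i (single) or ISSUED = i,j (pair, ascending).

0. blt mul @i0+i1  | pair
1. and @i2  | RAW+WAW r7
2. mulh @i3  | no-port MUL/MEM
3. st sll @i4+i5  | pair
4. or bne @i6+i7  | pair
5. add @i8  | tail

ISSUED = 4,5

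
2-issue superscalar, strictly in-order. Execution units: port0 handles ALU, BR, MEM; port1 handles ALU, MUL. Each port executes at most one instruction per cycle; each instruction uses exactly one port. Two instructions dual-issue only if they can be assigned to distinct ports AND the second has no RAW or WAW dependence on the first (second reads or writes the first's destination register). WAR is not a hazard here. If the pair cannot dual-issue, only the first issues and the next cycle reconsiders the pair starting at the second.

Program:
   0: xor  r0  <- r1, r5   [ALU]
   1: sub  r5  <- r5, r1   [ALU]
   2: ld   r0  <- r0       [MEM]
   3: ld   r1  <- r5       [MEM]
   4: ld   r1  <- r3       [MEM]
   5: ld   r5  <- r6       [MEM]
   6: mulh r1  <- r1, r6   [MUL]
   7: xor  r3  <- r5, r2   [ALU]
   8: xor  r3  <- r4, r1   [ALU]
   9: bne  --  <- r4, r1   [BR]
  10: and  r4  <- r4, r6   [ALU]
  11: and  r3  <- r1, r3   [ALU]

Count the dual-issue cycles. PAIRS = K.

0. xor+sub @i0/i1  | dual
1. ld @i2  | no-port MEM/MEM
2. ld @i3  | no-port MEM/MEM
3. ld @i4  | no-port MEM/MEM
4. ld+mulh @i5/i6  | dual
5. xor @i7  | WAW r3
6. xor+bne @i8/i9  | dual
7. and+and @i10/i11  | dual

PAIRS = 4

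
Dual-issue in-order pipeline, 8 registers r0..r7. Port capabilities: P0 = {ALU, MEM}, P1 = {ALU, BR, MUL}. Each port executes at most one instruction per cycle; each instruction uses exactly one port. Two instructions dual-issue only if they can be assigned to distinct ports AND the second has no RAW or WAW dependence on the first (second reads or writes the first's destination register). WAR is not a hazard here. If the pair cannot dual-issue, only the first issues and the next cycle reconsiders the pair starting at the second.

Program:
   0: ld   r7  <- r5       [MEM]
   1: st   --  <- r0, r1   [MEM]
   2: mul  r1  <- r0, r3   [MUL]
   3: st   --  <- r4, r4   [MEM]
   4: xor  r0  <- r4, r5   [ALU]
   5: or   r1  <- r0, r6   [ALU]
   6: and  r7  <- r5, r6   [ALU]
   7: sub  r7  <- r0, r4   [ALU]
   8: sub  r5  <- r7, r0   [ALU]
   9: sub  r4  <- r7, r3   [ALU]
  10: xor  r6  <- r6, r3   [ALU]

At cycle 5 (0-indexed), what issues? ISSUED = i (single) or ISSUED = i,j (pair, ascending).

[0] i0  ld.MEM  -- no-port MEM/MEM
[1] i1,i2  st.MEM mul.MUL  -- 2-wide
[2] i3,i4  st.MEM xor.ALU  -- 2-wide
[3] i5,i6  or.ALU and.ALU  -- 2-wide
[4] i7  sub.ALU  -- RAW r7
[5] i8,i9  sub.ALU sub.ALU  -- 2-wide
[6] i10  xor.ALU  -- tail

ISSUED = 8,9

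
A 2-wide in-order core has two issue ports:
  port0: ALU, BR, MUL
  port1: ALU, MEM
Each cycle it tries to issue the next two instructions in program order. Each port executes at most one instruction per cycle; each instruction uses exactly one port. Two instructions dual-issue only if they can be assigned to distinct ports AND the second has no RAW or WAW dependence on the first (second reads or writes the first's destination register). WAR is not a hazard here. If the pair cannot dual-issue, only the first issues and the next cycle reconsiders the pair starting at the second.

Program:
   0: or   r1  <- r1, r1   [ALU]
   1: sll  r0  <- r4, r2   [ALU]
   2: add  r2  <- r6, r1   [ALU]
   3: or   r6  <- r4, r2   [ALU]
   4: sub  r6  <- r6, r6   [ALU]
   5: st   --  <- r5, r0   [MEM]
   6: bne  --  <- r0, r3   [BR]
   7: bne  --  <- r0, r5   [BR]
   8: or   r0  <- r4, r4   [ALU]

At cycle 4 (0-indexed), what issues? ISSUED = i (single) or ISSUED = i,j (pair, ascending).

ISSUED = 6

#0 head=0: or.ALU/sll.ALU i0,i1 dual
#1 head=2: add.ALU i2 RAW r2
#2 head=3: or.ALU i3 RAW+WAW r6
#3 head=4: sub.ALU/st.MEM i4,i5 dual
#4 head=6: bne.BR i6 no-port BR/BR
#5 head=7: bne.BR/or.ALU i7,i8 dual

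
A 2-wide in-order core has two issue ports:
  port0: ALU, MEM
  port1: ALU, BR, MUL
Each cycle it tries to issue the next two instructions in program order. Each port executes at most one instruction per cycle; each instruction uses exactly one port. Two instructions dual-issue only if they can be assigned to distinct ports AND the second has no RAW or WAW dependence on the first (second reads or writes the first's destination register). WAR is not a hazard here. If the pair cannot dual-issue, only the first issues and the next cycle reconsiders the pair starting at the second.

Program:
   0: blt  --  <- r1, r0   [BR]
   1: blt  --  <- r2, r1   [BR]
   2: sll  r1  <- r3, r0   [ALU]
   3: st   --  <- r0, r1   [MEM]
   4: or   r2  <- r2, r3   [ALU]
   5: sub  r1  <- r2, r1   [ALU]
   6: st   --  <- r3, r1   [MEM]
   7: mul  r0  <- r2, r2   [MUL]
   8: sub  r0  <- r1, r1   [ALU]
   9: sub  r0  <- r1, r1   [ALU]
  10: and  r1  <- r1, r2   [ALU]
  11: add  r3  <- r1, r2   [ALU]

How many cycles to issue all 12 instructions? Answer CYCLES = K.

CYCLES = 8

c0: i0 blt.BR  no-port BR/BR
c1: i1,i2 blt.BR+sll.ALU  dual
c2: i3,i4 st.MEM+or.ALU  dual
c3: i5 sub.ALU  RAW r1
c4: i6,i7 st.MEM+mul.MUL  dual
c5: i8 sub.ALU  WAW r0
c6: i9,i10 sub.ALU+and.ALU  dual
c7: i11 add.ALU  tail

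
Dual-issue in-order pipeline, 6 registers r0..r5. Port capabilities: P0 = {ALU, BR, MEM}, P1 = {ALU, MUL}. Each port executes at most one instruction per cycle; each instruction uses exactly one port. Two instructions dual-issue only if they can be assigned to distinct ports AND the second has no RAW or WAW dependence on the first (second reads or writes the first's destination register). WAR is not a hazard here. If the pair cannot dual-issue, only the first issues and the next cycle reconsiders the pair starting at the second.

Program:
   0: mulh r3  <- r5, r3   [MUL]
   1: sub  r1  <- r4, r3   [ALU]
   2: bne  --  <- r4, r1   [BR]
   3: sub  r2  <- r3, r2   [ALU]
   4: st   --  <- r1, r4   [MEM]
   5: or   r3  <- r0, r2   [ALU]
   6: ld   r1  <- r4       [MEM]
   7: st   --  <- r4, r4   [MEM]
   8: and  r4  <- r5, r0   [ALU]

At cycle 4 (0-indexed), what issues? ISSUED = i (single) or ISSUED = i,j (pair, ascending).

[0] i0  mulh.MUL  -- RAW r3
[1] i1  sub.ALU  -- RAW r1
[2] i2,i3  bne.BR;sub.ALU  -- dual
[3] i4,i5  st.MEM;or.ALU  -- dual
[4] i6  ld.MEM  -- no-port MEM/MEM
[5] i7,i8  st.MEM;and.ALU  -- dual

ISSUED = 6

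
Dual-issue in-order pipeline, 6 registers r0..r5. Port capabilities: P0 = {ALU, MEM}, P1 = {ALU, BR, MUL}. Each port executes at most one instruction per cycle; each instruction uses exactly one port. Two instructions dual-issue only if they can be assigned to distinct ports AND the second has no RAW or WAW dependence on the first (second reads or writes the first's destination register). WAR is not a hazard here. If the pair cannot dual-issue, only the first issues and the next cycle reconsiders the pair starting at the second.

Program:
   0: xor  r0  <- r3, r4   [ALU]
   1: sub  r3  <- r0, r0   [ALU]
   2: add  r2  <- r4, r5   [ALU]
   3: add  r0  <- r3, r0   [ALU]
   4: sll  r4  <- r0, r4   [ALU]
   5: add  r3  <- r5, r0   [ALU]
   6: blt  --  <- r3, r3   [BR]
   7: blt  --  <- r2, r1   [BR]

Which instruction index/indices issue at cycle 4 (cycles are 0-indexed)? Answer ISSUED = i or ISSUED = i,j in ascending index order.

ISSUED = 6

0. xor.ALU @i0  | RAW r0
1. sub.ALU+add.ALU @i1,i2  | dual
2. add.ALU @i3  | RAW r0
3. sll.ALU+add.ALU @i4,i5  | dual
4. blt.BR @i6  | no-port BR/BR
5. blt.BR @i7  | tail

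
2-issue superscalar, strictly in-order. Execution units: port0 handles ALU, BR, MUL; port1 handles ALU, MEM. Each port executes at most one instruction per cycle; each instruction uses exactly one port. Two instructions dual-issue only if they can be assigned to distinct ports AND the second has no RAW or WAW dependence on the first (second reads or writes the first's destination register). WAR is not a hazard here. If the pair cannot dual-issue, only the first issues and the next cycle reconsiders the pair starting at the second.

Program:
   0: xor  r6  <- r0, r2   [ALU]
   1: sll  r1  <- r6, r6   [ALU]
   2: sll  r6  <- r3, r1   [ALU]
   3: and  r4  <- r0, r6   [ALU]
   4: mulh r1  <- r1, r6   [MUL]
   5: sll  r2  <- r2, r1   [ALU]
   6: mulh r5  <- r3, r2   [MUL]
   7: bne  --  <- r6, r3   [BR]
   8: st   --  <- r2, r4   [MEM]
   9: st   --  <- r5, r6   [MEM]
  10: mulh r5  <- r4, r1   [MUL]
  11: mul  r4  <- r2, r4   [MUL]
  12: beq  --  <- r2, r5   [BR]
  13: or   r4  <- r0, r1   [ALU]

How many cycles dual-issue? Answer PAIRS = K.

c0: i0 xor.ALU  RAW r6
c1: i1 sll.ALU  RAW r1
c2: i2 sll.ALU  RAW r6
c3: i3+i4 and.ALU;mulh.MUL  2-wide
c4: i5 sll.ALU  RAW r2
c5: i6 mulh.MUL  no-port MUL/BR
c6: i7+i8 bne.BR;st.MEM  2-wide
c7: i9+i10 st.MEM;mulh.MUL  2-wide
c8: i11 mul.MUL  no-port MUL/BR
c9: i12+i13 beq.BR;or.ALU  2-wide

PAIRS = 4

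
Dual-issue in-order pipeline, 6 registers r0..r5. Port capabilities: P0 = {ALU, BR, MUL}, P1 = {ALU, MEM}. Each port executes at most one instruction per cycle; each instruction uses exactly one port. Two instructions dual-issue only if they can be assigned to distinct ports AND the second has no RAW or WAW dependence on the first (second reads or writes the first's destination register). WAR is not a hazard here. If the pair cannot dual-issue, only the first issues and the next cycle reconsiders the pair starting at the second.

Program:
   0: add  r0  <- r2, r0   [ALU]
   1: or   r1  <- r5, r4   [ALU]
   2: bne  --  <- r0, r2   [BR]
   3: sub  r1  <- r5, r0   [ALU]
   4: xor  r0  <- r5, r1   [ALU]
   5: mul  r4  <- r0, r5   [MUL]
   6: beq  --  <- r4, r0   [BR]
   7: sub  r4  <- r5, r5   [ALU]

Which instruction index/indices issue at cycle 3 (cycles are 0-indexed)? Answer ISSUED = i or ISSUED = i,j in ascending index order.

[0] i0&i1  add.ALU or.ALU  -- 2-wide
[1] i2&i3  bne.BR sub.ALU  -- 2-wide
[2] i4  xor.ALU  -- RAW r0
[3] i5  mul.MUL  -- no-port MUL/BR
[4] i6&i7  beq.BR sub.ALU  -- 2-wide

ISSUED = 5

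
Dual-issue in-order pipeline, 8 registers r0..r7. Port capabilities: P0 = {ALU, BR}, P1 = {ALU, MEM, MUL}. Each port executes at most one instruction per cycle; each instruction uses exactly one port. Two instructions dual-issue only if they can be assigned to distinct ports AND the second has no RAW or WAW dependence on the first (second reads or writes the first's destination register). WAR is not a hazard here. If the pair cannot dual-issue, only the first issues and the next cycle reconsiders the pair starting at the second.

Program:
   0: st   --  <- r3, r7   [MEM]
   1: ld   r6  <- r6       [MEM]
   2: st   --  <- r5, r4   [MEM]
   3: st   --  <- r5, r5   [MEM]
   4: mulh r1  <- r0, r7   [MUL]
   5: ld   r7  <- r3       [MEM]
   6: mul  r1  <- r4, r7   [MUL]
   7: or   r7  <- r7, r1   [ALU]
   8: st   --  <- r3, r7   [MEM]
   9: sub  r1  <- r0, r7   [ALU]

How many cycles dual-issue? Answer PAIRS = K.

#0 head=0: st i0 no-port MEM/MEM
#1 head=1: ld i1 no-port MEM/MEM
#2 head=2: st i2 no-port MEM/MEM
#3 head=3: st i3 no-port MEM/MUL
#4 head=4: mulh i4 no-port MUL/MEM
#5 head=5: ld i5 no-port MEM/MUL
#6 head=6: mul i6 RAW r1
#7 head=7: or i7 RAW r7
#8 head=8: st+sub i8,i9 pair

PAIRS = 1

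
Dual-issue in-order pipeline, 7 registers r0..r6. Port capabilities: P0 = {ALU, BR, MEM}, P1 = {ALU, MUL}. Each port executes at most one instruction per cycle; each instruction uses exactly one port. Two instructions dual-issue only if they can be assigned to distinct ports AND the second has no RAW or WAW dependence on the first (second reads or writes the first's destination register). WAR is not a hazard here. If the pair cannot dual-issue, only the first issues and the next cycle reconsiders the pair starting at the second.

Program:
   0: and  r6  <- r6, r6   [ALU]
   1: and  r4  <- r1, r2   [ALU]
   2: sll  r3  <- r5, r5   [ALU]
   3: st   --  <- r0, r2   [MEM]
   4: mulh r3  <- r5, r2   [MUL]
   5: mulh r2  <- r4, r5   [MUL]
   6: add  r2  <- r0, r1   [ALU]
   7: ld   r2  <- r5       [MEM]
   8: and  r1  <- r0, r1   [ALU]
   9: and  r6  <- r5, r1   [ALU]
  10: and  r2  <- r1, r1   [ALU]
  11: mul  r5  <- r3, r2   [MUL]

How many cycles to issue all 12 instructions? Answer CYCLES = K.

#0 head=0: and+and i0+i1 dual
#1 head=2: sll+st i2+i3 dual
#2 head=4: mulh i4 no-port MUL/MUL
#3 head=5: mulh i5 WAW r2
#4 head=6: add i6 WAW r2
#5 head=7: ld+and i7+i8 dual
#6 head=9: and+and i9+i10 dual
#7 head=11: mul i11 tail

CYCLES = 8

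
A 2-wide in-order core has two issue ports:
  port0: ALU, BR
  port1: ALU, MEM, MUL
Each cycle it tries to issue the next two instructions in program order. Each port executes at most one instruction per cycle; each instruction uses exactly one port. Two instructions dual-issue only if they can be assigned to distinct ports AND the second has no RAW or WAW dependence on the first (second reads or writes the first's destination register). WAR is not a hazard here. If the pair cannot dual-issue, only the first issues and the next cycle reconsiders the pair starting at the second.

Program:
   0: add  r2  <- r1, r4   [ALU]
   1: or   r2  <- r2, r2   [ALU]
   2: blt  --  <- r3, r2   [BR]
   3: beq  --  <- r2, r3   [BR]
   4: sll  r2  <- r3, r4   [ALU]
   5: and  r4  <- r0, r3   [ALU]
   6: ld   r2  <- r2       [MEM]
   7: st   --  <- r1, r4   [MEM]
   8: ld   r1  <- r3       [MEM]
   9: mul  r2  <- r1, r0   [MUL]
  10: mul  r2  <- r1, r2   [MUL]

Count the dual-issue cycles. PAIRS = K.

0. add @i0  | RAW+WAW r2
1. or @i1  | RAW r2
2. blt @i2  | no-port BR/BR
3. beq+sll @i3&i4  | 2-wide
4. and+ld @i5&i6  | 2-wide
5. st @i7  | no-port MEM/MEM
6. ld @i8  | no-port MEM/MUL
7. mul @i9  | no-port MUL/MUL
8. mul @i10  | tail

PAIRS = 2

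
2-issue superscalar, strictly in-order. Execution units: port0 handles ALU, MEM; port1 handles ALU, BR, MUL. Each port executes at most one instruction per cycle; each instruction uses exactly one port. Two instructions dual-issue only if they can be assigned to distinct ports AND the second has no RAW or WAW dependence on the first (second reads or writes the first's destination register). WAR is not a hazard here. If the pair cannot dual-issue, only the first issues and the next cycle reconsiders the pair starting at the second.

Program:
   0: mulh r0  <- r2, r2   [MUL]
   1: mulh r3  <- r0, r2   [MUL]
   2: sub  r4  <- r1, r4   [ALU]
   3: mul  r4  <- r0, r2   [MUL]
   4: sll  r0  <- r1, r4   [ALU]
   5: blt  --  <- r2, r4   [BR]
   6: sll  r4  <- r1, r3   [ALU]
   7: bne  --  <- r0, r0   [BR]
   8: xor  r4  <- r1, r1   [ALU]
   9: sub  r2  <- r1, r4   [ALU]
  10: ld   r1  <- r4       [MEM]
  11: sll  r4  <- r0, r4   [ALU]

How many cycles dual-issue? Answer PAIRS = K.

0. mulh.MUL @i0  | no-port MUL/MUL
1. mulh.MUL;sub.ALU @i1&i2  | pair
2. mul.MUL @i3  | RAW r4
3. sll.ALU;blt.BR @i4&i5  | pair
4. sll.ALU;bne.BR @i6&i7  | pair
5. xor.ALU @i8  | RAW r4
6. sub.ALU;ld.MEM @i9&i10  | pair
7. sll.ALU @i11  | tail

PAIRS = 4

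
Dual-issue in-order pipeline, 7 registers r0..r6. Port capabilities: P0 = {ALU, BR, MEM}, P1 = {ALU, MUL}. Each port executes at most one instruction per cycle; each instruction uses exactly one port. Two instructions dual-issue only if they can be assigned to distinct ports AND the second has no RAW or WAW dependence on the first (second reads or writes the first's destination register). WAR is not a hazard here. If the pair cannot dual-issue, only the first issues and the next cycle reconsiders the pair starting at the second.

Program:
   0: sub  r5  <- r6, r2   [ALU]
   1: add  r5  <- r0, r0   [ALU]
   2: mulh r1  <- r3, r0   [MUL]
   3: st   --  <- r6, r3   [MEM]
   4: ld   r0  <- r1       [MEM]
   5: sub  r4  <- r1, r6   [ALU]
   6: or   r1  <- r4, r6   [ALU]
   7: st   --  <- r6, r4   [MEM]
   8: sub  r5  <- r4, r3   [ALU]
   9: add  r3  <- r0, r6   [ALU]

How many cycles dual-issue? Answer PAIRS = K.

[0] i0  sub.ALU  -- WAW r5
[1] i1&i2  add.ALU;mulh.MUL  -- pair
[2] i3  st.MEM  -- no-port MEM/MEM
[3] i4&i5  ld.MEM;sub.ALU  -- pair
[4] i6&i7  or.ALU;st.MEM  -- pair
[5] i8&i9  sub.ALU;add.ALU  -- pair

PAIRS = 4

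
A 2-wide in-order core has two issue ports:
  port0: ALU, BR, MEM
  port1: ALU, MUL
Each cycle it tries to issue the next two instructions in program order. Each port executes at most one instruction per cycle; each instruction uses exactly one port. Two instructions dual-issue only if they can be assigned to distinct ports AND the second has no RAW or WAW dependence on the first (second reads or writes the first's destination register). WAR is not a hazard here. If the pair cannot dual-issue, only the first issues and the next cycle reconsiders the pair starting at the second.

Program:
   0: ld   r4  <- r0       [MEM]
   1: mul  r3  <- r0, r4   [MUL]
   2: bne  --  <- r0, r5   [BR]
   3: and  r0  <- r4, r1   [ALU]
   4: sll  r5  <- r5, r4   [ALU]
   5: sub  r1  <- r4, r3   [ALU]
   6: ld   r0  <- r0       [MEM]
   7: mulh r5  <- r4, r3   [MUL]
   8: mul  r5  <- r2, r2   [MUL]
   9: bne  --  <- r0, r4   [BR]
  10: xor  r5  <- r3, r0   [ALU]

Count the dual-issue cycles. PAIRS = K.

PAIRS = 4

#0 head=0: ld.MEM i0 RAW r4
#1 head=1: mul.MUL+bne.BR i1&i2 2-wide
#2 head=3: and.ALU+sll.ALU i3&i4 2-wide
#3 head=5: sub.ALU+ld.MEM i5&i6 2-wide
#4 head=7: mulh.MUL i7 no-port MUL/MUL
#5 head=8: mul.MUL+bne.BR i8&i9 2-wide
#6 head=10: xor.ALU i10 tail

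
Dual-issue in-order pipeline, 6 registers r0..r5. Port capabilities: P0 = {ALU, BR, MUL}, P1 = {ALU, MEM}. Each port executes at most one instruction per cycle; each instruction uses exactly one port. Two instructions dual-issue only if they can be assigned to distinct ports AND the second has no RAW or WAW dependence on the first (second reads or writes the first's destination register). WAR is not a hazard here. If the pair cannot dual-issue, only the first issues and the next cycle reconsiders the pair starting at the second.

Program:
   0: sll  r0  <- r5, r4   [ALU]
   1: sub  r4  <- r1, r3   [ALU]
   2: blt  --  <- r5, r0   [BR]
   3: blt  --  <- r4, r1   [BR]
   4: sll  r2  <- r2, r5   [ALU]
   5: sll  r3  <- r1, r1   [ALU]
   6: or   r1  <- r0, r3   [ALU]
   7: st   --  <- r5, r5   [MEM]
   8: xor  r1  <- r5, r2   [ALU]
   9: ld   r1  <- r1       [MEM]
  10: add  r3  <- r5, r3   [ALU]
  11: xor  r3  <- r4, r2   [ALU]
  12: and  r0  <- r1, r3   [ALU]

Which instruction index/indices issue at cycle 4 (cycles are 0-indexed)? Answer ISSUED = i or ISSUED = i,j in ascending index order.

ISSUED = 6,7

c0: i0/i1 sll;sub  dual
c1: i2 blt  no-port BR/BR
c2: i3/i4 blt;sll  dual
c3: i5 sll  RAW r3
c4: i6/i7 or;st  dual
c5: i8 xor  RAW+WAW r1
c6: i9/i10 ld;add  dual
c7: i11 xor  RAW r3
c8: i12 and  tail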